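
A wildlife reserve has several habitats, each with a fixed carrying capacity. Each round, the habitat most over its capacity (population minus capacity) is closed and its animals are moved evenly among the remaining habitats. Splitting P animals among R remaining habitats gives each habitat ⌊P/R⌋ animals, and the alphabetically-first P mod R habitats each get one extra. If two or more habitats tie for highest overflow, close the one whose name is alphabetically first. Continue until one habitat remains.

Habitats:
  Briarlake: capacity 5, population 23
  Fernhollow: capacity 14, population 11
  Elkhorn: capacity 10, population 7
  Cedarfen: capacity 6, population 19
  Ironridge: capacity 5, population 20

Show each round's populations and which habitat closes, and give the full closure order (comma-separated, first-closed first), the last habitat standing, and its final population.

Round 1: Briarlake=23 Cedarfen=19 Elkhorn=7 Fernhollow=11 Ironridge=20 → close Briarlake (overflow 18)
  23÷4 = 5 each, +1 to first 3
Round 2: Cedarfen=25 Elkhorn=13 Fernhollow=17 Ironridge=25 → close Ironridge (overflow 20)
  25÷3 = 8 each, +1 to first 1
Round 3: Cedarfen=34 Elkhorn=21 Fernhollow=25 → close Cedarfen (overflow 28)
  34÷2 = 17 each, +1 to first 0
Round 4: Elkhorn=38 Fernhollow=42 → close Elkhorn (overflow 28)
  38÷1 = 38 each, +1 to first 0

Closure order: Briarlake, Ironridge, Cedarfen, Elkhorn
Last habitat: Fernhollow with 80 animals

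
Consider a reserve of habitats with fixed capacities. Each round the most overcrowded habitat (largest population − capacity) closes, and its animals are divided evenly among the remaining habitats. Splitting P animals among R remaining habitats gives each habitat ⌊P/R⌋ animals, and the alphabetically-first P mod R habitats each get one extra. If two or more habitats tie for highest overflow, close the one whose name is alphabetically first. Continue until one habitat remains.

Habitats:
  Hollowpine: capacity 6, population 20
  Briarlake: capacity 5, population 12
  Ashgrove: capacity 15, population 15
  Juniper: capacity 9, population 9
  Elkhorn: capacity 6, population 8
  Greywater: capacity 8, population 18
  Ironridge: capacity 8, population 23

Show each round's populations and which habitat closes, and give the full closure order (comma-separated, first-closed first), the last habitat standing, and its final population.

Closure order: Ironridge, Hollowpine, Greywater, Briarlake, Elkhorn, Ashgrove
Last habitat: Juniper with 105 animals

Round 1: Ashgrove=15 Briarlake=12 Elkhorn=8 Greywater=18 Hollowpine=20 Ironridge=23 Juniper=9 → close Ironridge (overflow 15)
  23÷6 = 3 each, +1 to first 5
Round 2: Ashgrove=19 Briarlake=16 Elkhorn=12 Greywater=22 Hollowpine=24 Juniper=12 → close Hollowpine (overflow 18)
  24÷5 = 4 each, +1 to first 4
Round 3: Ashgrove=24 Briarlake=21 Elkhorn=17 Greywater=27 Juniper=16 → close Greywater (overflow 19)
  27÷4 = 6 each, +1 to first 3
Round 4: Ashgrove=31 Briarlake=28 Elkhorn=24 Juniper=22 → close Briarlake (overflow 23)
  28÷3 = 9 each, +1 to first 1
Round 5: Ashgrove=41 Elkhorn=33 Juniper=31 → close Elkhorn (overflow 27)
  33÷2 = 16 each, +1 to first 1
Round 6: Ashgrove=58 Juniper=47 → close Ashgrove (overflow 43)
  58÷1 = 58 each, +1 to first 0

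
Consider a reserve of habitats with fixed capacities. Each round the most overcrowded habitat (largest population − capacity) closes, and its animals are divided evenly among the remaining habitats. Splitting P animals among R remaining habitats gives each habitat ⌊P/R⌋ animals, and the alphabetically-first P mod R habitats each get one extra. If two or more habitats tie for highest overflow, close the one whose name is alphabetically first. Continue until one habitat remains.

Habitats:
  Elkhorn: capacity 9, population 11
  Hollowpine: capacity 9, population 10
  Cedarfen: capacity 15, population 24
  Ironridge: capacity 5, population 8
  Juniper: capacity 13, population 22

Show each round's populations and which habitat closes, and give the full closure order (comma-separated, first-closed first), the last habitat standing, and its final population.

Round 1: Cedarfen=24 Elkhorn=11 Hollowpine=10 Ironridge=8 Juniper=22 → close Cedarfen (overflow 9)
  24÷4 = 6 each, +1 to first 0
Round 2: Elkhorn=17 Hollowpine=16 Ironridge=14 Juniper=28 → close Juniper (overflow 15)
  28÷3 = 9 each, +1 to first 1
Round 3: Elkhorn=27 Hollowpine=25 Ironridge=23 → close Elkhorn (overflow 18)
  27÷2 = 13 each, +1 to first 1
Round 4: Hollowpine=39 Ironridge=36 → close Ironridge (overflow 31)
  36÷1 = 36 each, +1 to first 0

Closure order: Cedarfen, Juniper, Elkhorn, Ironridge
Last habitat: Hollowpine with 75 animals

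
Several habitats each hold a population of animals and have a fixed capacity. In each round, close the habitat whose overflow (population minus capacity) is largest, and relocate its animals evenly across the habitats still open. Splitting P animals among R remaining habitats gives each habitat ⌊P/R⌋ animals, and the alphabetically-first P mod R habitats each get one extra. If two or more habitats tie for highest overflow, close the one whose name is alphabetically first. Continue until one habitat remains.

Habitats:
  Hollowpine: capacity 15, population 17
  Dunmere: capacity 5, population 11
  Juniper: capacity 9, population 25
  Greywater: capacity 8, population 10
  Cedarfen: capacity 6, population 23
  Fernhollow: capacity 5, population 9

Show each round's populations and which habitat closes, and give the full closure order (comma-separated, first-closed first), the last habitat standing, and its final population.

Round 1: Cedarfen=23 Dunmere=11 Fernhollow=9 Greywater=10 Hollowpine=17 Juniper=25 → close Cedarfen (overflow 17)
  23÷5 = 4 each, +1 to first 3
Round 2: Dunmere=16 Fernhollow=14 Greywater=15 Hollowpine=21 Juniper=29 → close Juniper (overflow 20)
  29÷4 = 7 each, +1 to first 1
Round 3: Dunmere=24 Fernhollow=21 Greywater=22 Hollowpine=28 → close Dunmere (overflow 19)
  24÷3 = 8 each, +1 to first 0
Round 4: Fernhollow=29 Greywater=30 Hollowpine=36 → close Fernhollow (overflow 24)
  29÷2 = 14 each, +1 to first 1
Round 5: Greywater=45 Hollowpine=50 → close Greywater (overflow 37)
  45÷1 = 45 each, +1 to first 0

Closure order: Cedarfen, Juniper, Dunmere, Fernhollow, Greywater
Last habitat: Hollowpine with 95 animals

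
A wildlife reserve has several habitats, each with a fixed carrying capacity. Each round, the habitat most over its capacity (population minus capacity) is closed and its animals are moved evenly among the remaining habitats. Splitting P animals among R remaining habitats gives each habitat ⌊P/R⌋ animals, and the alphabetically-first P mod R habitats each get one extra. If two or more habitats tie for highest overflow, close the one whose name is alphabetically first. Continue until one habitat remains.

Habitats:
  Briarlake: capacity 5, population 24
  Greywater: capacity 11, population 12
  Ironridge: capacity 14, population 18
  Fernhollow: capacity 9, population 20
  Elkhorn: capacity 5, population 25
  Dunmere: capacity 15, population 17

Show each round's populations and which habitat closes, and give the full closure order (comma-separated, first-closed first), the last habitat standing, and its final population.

Round 1: Briarlake=24 Dunmere=17 Elkhorn=25 Fernhollow=20 Greywater=12 Ironridge=18 → close Elkhorn (overflow 20)
  25÷5 = 5 each, +1 to first 0
Round 2: Briarlake=29 Dunmere=22 Fernhollow=25 Greywater=17 Ironridge=23 → close Briarlake (overflow 24)
  29÷4 = 7 each, +1 to first 1
Round 3: Dunmere=30 Fernhollow=32 Greywater=24 Ironridge=30 → close Fernhollow (overflow 23)
  32÷3 = 10 each, +1 to first 2
Round 4: Dunmere=41 Greywater=35 Ironridge=40 → close Dunmere (overflow 26)
  41÷2 = 20 each, +1 to first 1
Round 5: Greywater=56 Ironridge=60 → close Ironridge (overflow 46)
  60÷1 = 60 each, +1 to first 0

Closure order: Elkhorn, Briarlake, Fernhollow, Dunmere, Ironridge
Last habitat: Greywater with 116 animals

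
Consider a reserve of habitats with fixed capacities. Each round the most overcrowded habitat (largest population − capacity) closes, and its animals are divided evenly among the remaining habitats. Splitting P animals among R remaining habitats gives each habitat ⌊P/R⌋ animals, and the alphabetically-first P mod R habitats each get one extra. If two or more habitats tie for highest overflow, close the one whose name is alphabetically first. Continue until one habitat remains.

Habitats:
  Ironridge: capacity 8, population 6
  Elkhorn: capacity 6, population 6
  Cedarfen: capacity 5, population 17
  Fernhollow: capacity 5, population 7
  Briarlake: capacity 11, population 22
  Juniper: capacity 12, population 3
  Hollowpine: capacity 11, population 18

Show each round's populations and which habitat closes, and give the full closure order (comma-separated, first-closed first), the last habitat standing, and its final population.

Closure order: Cedarfen, Briarlake, Hollowpine, Fernhollow, Elkhorn, Ironridge
Last habitat: Juniper with 79 animals

Round 1: Briarlake=22 Cedarfen=17 Elkhorn=6 Fernhollow=7 Hollowpine=18 Ironridge=6 Juniper=3 → close Cedarfen (overflow 12)
  17÷6 = 2 each, +1 to first 5
Round 2: Briarlake=25 Elkhorn=9 Fernhollow=10 Hollowpine=21 Ironridge=9 Juniper=5 → close Briarlake (overflow 14)
  25÷5 = 5 each, +1 to first 0
Round 3: Elkhorn=14 Fernhollow=15 Hollowpine=26 Ironridge=14 Juniper=10 → close Hollowpine (overflow 15)
  26÷4 = 6 each, +1 to first 2
Round 4: Elkhorn=21 Fernhollow=22 Ironridge=20 Juniper=16 → close Fernhollow (overflow 17)
  22÷3 = 7 each, +1 to first 1
Round 5: Elkhorn=29 Ironridge=27 Juniper=23 → close Elkhorn (overflow 23)
  29÷2 = 14 each, +1 to first 1
Round 6: Ironridge=42 Juniper=37 → close Ironridge (overflow 34)
  42÷1 = 42 each, +1 to first 0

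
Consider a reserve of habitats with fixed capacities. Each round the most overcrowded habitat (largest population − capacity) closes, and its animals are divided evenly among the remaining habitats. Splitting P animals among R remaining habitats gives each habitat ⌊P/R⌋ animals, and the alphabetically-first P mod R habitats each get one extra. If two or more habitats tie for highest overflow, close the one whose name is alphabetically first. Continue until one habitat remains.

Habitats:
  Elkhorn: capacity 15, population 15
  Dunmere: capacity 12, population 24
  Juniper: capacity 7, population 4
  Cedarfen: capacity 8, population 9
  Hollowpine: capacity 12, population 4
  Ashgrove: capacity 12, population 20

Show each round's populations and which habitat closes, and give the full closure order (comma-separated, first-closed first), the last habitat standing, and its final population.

Closure order: Dunmere, Ashgrove, Cedarfen, Elkhorn, Juniper
Last habitat: Hollowpine with 76 animals

Round 1: Ashgrove=20 Cedarfen=9 Dunmere=24 Elkhorn=15 Hollowpine=4 Juniper=4 → close Dunmere (overflow 12)
  24÷5 = 4 each, +1 to first 4
Round 2: Ashgrove=25 Cedarfen=14 Elkhorn=20 Hollowpine=9 Juniper=8 → close Ashgrove (overflow 13)
  25÷4 = 6 each, +1 to first 1
Round 3: Cedarfen=21 Elkhorn=26 Hollowpine=15 Juniper=14 → close Cedarfen (overflow 13)
  21÷3 = 7 each, +1 to first 0
Round 4: Elkhorn=33 Hollowpine=22 Juniper=21 → close Elkhorn (overflow 18)
  33÷2 = 16 each, +1 to first 1
Round 5: Hollowpine=39 Juniper=37 → close Juniper (overflow 30)
  37÷1 = 37 each, +1 to first 0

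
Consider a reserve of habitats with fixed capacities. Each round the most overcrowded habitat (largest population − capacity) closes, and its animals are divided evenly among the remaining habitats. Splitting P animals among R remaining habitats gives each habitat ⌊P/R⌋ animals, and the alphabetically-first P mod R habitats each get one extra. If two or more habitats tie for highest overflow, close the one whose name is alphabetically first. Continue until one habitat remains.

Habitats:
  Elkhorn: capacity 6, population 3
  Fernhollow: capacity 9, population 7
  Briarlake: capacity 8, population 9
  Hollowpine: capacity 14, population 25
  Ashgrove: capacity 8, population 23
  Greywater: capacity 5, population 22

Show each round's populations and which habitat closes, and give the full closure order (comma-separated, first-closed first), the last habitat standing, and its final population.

Closure order: Greywater, Ashgrove, Hollowpine, Briarlake, Elkhorn
Last habitat: Fernhollow with 89 animals

Round 1: Ashgrove=23 Briarlake=9 Elkhorn=3 Fernhollow=7 Greywater=22 Hollowpine=25 → close Greywater (overflow 17)
  22÷5 = 4 each, +1 to first 2
Round 2: Ashgrove=28 Briarlake=14 Elkhorn=7 Fernhollow=11 Hollowpine=29 → close Ashgrove (overflow 20)
  28÷4 = 7 each, +1 to first 0
Round 3: Briarlake=21 Elkhorn=14 Fernhollow=18 Hollowpine=36 → close Hollowpine (overflow 22)
  36÷3 = 12 each, +1 to first 0
Round 4: Briarlake=33 Elkhorn=26 Fernhollow=30 → close Briarlake (overflow 25)
  33÷2 = 16 each, +1 to first 1
Round 5: Elkhorn=43 Fernhollow=46 → close Elkhorn (overflow 37)
  43÷1 = 43 each, +1 to first 0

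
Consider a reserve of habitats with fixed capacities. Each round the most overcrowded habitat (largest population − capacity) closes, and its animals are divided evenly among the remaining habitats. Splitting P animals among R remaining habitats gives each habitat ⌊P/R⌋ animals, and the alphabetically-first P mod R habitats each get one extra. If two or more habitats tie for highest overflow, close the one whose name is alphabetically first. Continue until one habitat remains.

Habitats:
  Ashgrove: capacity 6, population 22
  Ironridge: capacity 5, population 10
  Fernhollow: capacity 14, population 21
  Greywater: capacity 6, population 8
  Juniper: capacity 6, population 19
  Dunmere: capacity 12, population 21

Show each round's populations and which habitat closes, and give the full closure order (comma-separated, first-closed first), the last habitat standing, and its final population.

Closure order: Ashgrove, Juniper, Dunmere, Fernhollow, Greywater
Last habitat: Ironridge with 101 animals

Round 1: Ashgrove=22 Dunmere=21 Fernhollow=21 Greywater=8 Ironridge=10 Juniper=19 → close Ashgrove (overflow 16)
  22÷5 = 4 each, +1 to first 2
Round 2: Dunmere=26 Fernhollow=26 Greywater=12 Ironridge=14 Juniper=23 → close Juniper (overflow 17)
  23÷4 = 5 each, +1 to first 3
Round 3: Dunmere=32 Fernhollow=32 Greywater=18 Ironridge=19 → close Dunmere (overflow 20)
  32÷3 = 10 each, +1 to first 2
Round 4: Fernhollow=43 Greywater=29 Ironridge=29 → close Fernhollow (overflow 29)
  43÷2 = 21 each, +1 to first 1
Round 5: Greywater=51 Ironridge=50 → close Greywater (overflow 45)
  51÷1 = 51 each, +1 to first 0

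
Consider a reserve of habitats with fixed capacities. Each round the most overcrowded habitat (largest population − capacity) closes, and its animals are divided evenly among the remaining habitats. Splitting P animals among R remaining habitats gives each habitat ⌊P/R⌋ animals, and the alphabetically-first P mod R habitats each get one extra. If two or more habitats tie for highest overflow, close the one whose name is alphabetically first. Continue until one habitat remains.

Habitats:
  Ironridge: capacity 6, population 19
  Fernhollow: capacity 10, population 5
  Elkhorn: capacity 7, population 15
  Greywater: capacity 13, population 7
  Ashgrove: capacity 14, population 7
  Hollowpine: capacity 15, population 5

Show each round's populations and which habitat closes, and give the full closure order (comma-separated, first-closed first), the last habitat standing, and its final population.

Round 1: Ashgrove=7 Elkhorn=15 Fernhollow=5 Greywater=7 Hollowpine=5 Ironridge=19 → close Ironridge (overflow 13)
  19÷5 = 3 each, +1 to first 4
Round 2: Ashgrove=11 Elkhorn=19 Fernhollow=9 Greywater=11 Hollowpine=8 → close Elkhorn (overflow 12)
  19÷4 = 4 each, +1 to first 3
Round 3: Ashgrove=16 Fernhollow=14 Greywater=16 Hollowpine=12 → close Fernhollow (overflow 4)
  14÷3 = 4 each, +1 to first 2
Round 4: Ashgrove=21 Greywater=21 Hollowpine=16 → close Greywater (overflow 8)
  21÷2 = 10 each, +1 to first 1
Round 5: Ashgrove=32 Hollowpine=26 → close Ashgrove (overflow 18)
  32÷1 = 32 each, +1 to first 0

Closure order: Ironridge, Elkhorn, Fernhollow, Greywater, Ashgrove
Last habitat: Hollowpine with 58 animals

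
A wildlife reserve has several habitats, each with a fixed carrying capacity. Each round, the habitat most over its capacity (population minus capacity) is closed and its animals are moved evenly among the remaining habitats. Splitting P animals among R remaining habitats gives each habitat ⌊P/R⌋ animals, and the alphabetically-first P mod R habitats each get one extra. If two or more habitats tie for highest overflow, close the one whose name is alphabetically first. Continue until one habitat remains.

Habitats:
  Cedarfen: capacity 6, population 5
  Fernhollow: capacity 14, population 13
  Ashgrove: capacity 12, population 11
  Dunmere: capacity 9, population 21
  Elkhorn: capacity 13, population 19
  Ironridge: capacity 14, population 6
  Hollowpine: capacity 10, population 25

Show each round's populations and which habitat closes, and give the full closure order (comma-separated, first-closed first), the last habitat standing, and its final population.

Round 1: Ashgrove=11 Cedarfen=5 Dunmere=21 Elkhorn=19 Fernhollow=13 Hollowpine=25 Ironridge=6 → close Hollowpine (overflow 15)
  25÷6 = 4 each, +1 to first 1
Round 2: Ashgrove=16 Cedarfen=9 Dunmere=25 Elkhorn=23 Fernhollow=17 Ironridge=10 → close Dunmere (overflow 16)
  25÷5 = 5 each, +1 to first 0
Round 3: Ashgrove=21 Cedarfen=14 Elkhorn=28 Fernhollow=22 Ironridge=15 → close Elkhorn (overflow 15)
  28÷4 = 7 each, +1 to first 0
Round 4: Ashgrove=28 Cedarfen=21 Fernhollow=29 Ironridge=22 → close Ashgrove (overflow 16)
  28÷3 = 9 each, +1 to first 1
Round 5: Cedarfen=31 Fernhollow=38 Ironridge=31 → close Cedarfen (overflow 25)
  31÷2 = 15 each, +1 to first 1
Round 6: Fernhollow=54 Ironridge=46 → close Fernhollow (overflow 40)
  54÷1 = 54 each, +1 to first 0

Closure order: Hollowpine, Dunmere, Elkhorn, Ashgrove, Cedarfen, Fernhollow
Last habitat: Ironridge with 100 animals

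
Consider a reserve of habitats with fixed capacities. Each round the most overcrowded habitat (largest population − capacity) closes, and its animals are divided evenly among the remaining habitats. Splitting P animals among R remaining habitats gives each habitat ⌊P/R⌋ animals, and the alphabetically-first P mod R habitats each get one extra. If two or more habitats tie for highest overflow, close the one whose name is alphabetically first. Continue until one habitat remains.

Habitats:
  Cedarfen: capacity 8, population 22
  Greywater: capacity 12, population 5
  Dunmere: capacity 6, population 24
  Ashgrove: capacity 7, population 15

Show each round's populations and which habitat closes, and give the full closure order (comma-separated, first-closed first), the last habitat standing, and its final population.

Round 1: Ashgrove=15 Cedarfen=22 Dunmere=24 Greywater=5 → close Dunmere (overflow 18)
  24÷3 = 8 each, +1 to first 0
Round 2: Ashgrove=23 Cedarfen=30 Greywater=13 → close Cedarfen (overflow 22)
  30÷2 = 15 each, +1 to first 0
Round 3: Ashgrove=38 Greywater=28 → close Ashgrove (overflow 31)
  38÷1 = 38 each, +1 to first 0

Closure order: Dunmere, Cedarfen, Ashgrove
Last habitat: Greywater with 66 animals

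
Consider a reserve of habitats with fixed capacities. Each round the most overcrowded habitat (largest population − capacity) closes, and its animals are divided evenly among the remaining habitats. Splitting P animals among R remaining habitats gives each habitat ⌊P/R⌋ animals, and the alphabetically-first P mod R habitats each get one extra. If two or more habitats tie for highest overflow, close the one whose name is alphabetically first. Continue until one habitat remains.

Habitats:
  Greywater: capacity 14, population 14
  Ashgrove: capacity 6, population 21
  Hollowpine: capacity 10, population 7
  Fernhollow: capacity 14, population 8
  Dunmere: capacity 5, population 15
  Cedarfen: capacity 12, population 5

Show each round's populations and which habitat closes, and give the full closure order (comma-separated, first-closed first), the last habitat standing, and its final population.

Closure order: Ashgrove, Dunmere, Greywater, Hollowpine, Cedarfen
Last habitat: Fernhollow with 70 animals

Round 1: Ashgrove=21 Cedarfen=5 Dunmere=15 Fernhollow=8 Greywater=14 Hollowpine=7 → close Ashgrove (overflow 15)
  21÷5 = 4 each, +1 to first 1
Round 2: Cedarfen=10 Dunmere=19 Fernhollow=12 Greywater=18 Hollowpine=11 → close Dunmere (overflow 14)
  19÷4 = 4 each, +1 to first 3
Round 3: Cedarfen=15 Fernhollow=17 Greywater=23 Hollowpine=15 → close Greywater (overflow 9)
  23÷3 = 7 each, +1 to first 2
Round 4: Cedarfen=23 Fernhollow=25 Hollowpine=22 → close Hollowpine (overflow 12)
  22÷2 = 11 each, +1 to first 0
Round 5: Cedarfen=34 Fernhollow=36 → close Cedarfen (overflow 22)
  34÷1 = 34 each, +1 to first 0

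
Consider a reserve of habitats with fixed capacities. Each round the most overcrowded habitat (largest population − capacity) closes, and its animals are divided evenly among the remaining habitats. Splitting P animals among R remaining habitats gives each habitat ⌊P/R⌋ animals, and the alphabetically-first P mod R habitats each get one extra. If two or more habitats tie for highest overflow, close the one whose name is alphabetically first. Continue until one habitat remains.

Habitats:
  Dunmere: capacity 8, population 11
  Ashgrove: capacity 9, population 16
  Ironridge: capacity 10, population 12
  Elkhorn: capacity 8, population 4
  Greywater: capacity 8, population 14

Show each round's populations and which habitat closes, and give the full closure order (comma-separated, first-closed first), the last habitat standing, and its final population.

Round 1: Ashgrove=16 Dunmere=11 Elkhorn=4 Greywater=14 Ironridge=12 → close Ashgrove (overflow 7)
  16÷4 = 4 each, +1 to first 0
Round 2: Dunmere=15 Elkhorn=8 Greywater=18 Ironridge=16 → close Greywater (overflow 10)
  18÷3 = 6 each, +1 to first 0
Round 3: Dunmere=21 Elkhorn=14 Ironridge=22 → close Dunmere (overflow 13)
  21÷2 = 10 each, +1 to first 1
Round 4: Elkhorn=25 Ironridge=32 → close Ironridge (overflow 22)
  32÷1 = 32 each, +1 to first 0

Closure order: Ashgrove, Greywater, Dunmere, Ironridge
Last habitat: Elkhorn with 57 animals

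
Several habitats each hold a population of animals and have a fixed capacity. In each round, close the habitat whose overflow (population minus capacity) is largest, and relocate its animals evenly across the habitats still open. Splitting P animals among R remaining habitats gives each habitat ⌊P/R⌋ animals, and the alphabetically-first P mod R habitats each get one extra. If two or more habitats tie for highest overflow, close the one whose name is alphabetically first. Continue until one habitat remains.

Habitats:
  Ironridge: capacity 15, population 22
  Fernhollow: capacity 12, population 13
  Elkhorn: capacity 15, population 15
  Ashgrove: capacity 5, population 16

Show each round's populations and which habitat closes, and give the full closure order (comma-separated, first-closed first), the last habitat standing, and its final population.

Round 1: Ashgrove=16 Elkhorn=15 Fernhollow=13 Ironridge=22 → close Ashgrove (overflow 11)
  16÷3 = 5 each, +1 to first 1
Round 2: Elkhorn=21 Fernhollow=18 Ironridge=27 → close Ironridge (overflow 12)
  27÷2 = 13 each, +1 to first 1
Round 3: Elkhorn=35 Fernhollow=31 → close Elkhorn (overflow 20)
  35÷1 = 35 each, +1 to first 0

Closure order: Ashgrove, Ironridge, Elkhorn
Last habitat: Fernhollow with 66 animals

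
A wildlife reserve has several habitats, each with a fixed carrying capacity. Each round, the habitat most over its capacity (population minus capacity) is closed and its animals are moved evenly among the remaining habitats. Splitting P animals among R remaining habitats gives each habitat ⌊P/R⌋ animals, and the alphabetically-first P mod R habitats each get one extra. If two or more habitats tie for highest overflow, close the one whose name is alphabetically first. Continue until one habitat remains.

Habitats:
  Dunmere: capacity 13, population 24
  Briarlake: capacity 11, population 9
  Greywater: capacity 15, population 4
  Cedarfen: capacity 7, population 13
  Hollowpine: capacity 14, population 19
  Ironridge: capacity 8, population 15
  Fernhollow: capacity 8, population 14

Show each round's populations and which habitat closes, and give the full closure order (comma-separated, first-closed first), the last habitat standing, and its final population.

Round 1: Briarlake=9 Cedarfen=13 Dunmere=24 Fernhollow=14 Greywater=4 Hollowpine=19 Ironridge=15 → close Dunmere (overflow 11)
  24÷6 = 4 each, +1 to first 0
Round 2: Briarlake=13 Cedarfen=17 Fernhollow=18 Greywater=8 Hollowpine=23 Ironridge=19 → close Ironridge (overflow 11)
  19÷5 = 3 each, +1 to first 4
Round 3: Briarlake=17 Cedarfen=21 Fernhollow=22 Greywater=12 Hollowpine=26 → close Cedarfen (overflow 14)
  21÷4 = 5 each, +1 to first 1
Round 4: Briarlake=23 Fernhollow=27 Greywater=17 Hollowpine=31 → close Fernhollow (overflow 19)
  27÷3 = 9 each, +1 to first 0
Round 5: Briarlake=32 Greywater=26 Hollowpine=40 → close Hollowpine (overflow 26)
  40÷2 = 20 each, +1 to first 0
Round 6: Briarlake=52 Greywater=46 → close Briarlake (overflow 41)
  52÷1 = 52 each, +1 to first 0

Closure order: Dunmere, Ironridge, Cedarfen, Fernhollow, Hollowpine, Briarlake
Last habitat: Greywater with 98 animals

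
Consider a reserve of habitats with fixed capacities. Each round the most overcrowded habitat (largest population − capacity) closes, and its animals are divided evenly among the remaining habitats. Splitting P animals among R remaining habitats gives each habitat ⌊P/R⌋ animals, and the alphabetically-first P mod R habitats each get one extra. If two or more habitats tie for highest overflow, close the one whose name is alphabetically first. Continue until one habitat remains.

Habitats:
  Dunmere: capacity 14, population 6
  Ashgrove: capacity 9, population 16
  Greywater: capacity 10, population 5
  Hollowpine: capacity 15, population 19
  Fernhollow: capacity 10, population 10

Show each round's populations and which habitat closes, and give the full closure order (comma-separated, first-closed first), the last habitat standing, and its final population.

Round 1: Ashgrove=16 Dunmere=6 Fernhollow=10 Greywater=5 Hollowpine=19 → close Ashgrove (overflow 7)
  16÷4 = 4 each, +1 to first 0
Round 2: Dunmere=10 Fernhollow=14 Greywater=9 Hollowpine=23 → close Hollowpine (overflow 8)
  23÷3 = 7 each, +1 to first 2
Round 3: Dunmere=18 Fernhollow=22 Greywater=16 → close Fernhollow (overflow 12)
  22÷2 = 11 each, +1 to first 0
Round 4: Dunmere=29 Greywater=27 → close Greywater (overflow 17)
  27÷1 = 27 each, +1 to first 0

Closure order: Ashgrove, Hollowpine, Fernhollow, Greywater
Last habitat: Dunmere with 56 animals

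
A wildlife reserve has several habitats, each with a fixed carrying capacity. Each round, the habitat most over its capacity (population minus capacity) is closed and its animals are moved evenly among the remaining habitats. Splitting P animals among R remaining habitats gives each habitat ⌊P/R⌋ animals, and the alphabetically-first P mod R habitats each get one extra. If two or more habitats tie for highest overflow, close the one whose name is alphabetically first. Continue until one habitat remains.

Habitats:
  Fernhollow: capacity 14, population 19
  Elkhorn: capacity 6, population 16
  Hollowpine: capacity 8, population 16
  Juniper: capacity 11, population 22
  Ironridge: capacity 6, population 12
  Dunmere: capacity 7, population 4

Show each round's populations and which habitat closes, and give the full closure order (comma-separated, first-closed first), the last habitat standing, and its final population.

Round 1: Dunmere=4 Elkhorn=16 Fernhollow=19 Hollowpine=16 Ironridge=12 Juniper=22 → close Juniper (overflow 11)
  22÷5 = 4 each, +1 to first 2
Round 2: Dunmere=9 Elkhorn=21 Fernhollow=23 Hollowpine=20 Ironridge=16 → close Elkhorn (overflow 15)
  21÷4 = 5 each, +1 to first 1
Round 3: Dunmere=15 Fernhollow=28 Hollowpine=25 Ironridge=21 → close Hollowpine (overflow 17)
  25÷3 = 8 each, +1 to first 1
Round 4: Dunmere=24 Fernhollow=36 Ironridge=29 → close Ironridge (overflow 23)
  29÷2 = 14 each, +1 to first 1
Round 5: Dunmere=39 Fernhollow=50 → close Fernhollow (overflow 36)
  50÷1 = 50 each, +1 to first 0

Closure order: Juniper, Elkhorn, Hollowpine, Ironridge, Fernhollow
Last habitat: Dunmere with 89 animals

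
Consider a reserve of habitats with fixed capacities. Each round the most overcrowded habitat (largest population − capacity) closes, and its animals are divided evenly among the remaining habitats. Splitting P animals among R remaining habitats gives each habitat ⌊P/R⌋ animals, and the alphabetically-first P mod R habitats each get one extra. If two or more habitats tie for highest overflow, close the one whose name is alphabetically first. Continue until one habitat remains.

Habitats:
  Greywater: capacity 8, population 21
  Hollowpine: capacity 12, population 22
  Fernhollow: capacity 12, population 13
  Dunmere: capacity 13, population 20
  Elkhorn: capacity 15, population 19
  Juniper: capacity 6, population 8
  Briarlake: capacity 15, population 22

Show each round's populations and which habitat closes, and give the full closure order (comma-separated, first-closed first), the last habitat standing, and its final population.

Round 1: Briarlake=22 Dunmere=20 Elkhorn=19 Fernhollow=13 Greywater=21 Hollowpine=22 Juniper=8 → close Greywater (overflow 13)
  21÷6 = 3 each, +1 to first 3
Round 2: Briarlake=26 Dunmere=24 Elkhorn=23 Fernhollow=16 Hollowpine=25 Juniper=11 → close Hollowpine (overflow 13)
  25÷5 = 5 each, +1 to first 0
Round 3: Briarlake=31 Dunmere=29 Elkhorn=28 Fernhollow=21 Juniper=16 → close Briarlake (overflow 16)
  31÷4 = 7 each, +1 to first 3
Round 4: Dunmere=37 Elkhorn=36 Fernhollow=29 Juniper=23 → close Dunmere (overflow 24)
  37÷3 = 12 each, +1 to first 1
Round 5: Elkhorn=49 Fernhollow=41 Juniper=35 → close Elkhorn (overflow 34)
  49÷2 = 24 each, +1 to first 1
Round 6: Fernhollow=66 Juniper=59 → close Fernhollow (overflow 54)
  66÷1 = 66 each, +1 to first 0

Closure order: Greywater, Hollowpine, Briarlake, Dunmere, Elkhorn, Fernhollow
Last habitat: Juniper with 125 animals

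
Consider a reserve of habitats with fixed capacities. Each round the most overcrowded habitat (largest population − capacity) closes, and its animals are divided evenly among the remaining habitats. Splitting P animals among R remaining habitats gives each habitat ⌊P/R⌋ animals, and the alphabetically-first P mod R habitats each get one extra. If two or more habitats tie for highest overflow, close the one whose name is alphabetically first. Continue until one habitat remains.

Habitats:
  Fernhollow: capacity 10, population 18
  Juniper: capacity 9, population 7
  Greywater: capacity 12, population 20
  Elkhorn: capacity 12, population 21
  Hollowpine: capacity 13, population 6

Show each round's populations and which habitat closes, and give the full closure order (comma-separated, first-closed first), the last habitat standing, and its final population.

Round 1: Elkhorn=21 Fernhollow=18 Greywater=20 Hollowpine=6 Juniper=7 → close Elkhorn (overflow 9)
  21÷4 = 5 each, +1 to first 1
Round 2: Fernhollow=24 Greywater=25 Hollowpine=11 Juniper=12 → close Fernhollow (overflow 14)
  24÷3 = 8 each, +1 to first 0
Round 3: Greywater=33 Hollowpine=19 Juniper=20 → close Greywater (overflow 21)
  33÷2 = 16 each, +1 to first 1
Round 4: Hollowpine=36 Juniper=36 → close Juniper (overflow 27)
  36÷1 = 36 each, +1 to first 0

Closure order: Elkhorn, Fernhollow, Greywater, Juniper
Last habitat: Hollowpine with 72 animals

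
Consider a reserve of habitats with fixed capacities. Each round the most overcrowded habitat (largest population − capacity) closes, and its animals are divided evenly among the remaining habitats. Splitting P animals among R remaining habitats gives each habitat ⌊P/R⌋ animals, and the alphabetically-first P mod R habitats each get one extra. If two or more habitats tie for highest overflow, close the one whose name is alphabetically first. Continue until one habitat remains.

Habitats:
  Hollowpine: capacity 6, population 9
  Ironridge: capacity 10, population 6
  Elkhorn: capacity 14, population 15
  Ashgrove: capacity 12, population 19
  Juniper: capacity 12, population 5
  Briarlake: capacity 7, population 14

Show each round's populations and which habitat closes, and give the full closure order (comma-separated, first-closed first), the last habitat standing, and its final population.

Closure order: Ashgrove, Briarlake, Hollowpine, Elkhorn, Ironridge
Last habitat: Juniper with 68 animals

Round 1: Ashgrove=19 Briarlake=14 Elkhorn=15 Hollowpine=9 Ironridge=6 Juniper=5 → close Ashgrove (overflow 7)
  19÷5 = 3 each, +1 to first 4
Round 2: Briarlake=18 Elkhorn=19 Hollowpine=13 Ironridge=10 Juniper=8 → close Briarlake (overflow 11)
  18÷4 = 4 each, +1 to first 2
Round 3: Elkhorn=24 Hollowpine=18 Ironridge=14 Juniper=12 → close Hollowpine (overflow 12)
  18÷3 = 6 each, +1 to first 0
Round 4: Elkhorn=30 Ironridge=20 Juniper=18 → close Elkhorn (overflow 16)
  30÷2 = 15 each, +1 to first 0
Round 5: Ironridge=35 Juniper=33 → close Ironridge (overflow 25)
  35÷1 = 35 each, +1 to first 0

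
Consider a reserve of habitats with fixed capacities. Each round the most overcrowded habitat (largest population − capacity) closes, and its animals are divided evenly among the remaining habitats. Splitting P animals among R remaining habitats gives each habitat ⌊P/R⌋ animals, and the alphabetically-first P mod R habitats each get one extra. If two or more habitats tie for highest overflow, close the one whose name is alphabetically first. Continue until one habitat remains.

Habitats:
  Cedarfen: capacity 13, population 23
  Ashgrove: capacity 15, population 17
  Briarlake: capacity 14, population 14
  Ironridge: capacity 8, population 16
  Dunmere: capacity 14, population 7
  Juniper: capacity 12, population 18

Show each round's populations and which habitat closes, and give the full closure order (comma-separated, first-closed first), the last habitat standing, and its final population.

Round 1: Ashgrove=17 Briarlake=14 Cedarfen=23 Dunmere=7 Ironridge=16 Juniper=18 → close Cedarfen (overflow 10)
  23÷5 = 4 each, +1 to first 3
Round 2: Ashgrove=22 Briarlake=19 Dunmere=12 Ironridge=20 Juniper=22 → close Ironridge (overflow 12)
  20÷4 = 5 each, +1 to first 0
Round 3: Ashgrove=27 Briarlake=24 Dunmere=17 Juniper=27 → close Juniper (overflow 15)
  27÷3 = 9 each, +1 to first 0
Round 4: Ashgrove=36 Briarlake=33 Dunmere=26 → close Ashgrove (overflow 21)
  36÷2 = 18 each, +1 to first 0
Round 5: Briarlake=51 Dunmere=44 → close Briarlake (overflow 37)
  51÷1 = 51 each, +1 to first 0

Closure order: Cedarfen, Ironridge, Juniper, Ashgrove, Briarlake
Last habitat: Dunmere with 95 animals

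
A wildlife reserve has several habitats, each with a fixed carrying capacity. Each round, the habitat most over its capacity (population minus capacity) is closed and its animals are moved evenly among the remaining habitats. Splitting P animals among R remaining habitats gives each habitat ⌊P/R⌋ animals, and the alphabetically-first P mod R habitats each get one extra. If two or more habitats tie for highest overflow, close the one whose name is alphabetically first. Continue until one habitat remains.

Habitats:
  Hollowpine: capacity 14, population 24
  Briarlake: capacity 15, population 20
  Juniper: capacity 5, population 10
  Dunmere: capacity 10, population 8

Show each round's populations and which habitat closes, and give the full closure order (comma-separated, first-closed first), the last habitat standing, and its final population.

Closure order: Hollowpine, Briarlake, Juniper
Last habitat: Dunmere with 62 animals

Round 1: Briarlake=20 Dunmere=8 Hollowpine=24 Juniper=10 → close Hollowpine (overflow 10)
  24÷3 = 8 each, +1 to first 0
Round 2: Briarlake=28 Dunmere=16 Juniper=18 → close Briarlake (overflow 13)
  28÷2 = 14 each, +1 to first 0
Round 3: Dunmere=30 Juniper=32 → close Juniper (overflow 27)
  32÷1 = 32 each, +1 to first 0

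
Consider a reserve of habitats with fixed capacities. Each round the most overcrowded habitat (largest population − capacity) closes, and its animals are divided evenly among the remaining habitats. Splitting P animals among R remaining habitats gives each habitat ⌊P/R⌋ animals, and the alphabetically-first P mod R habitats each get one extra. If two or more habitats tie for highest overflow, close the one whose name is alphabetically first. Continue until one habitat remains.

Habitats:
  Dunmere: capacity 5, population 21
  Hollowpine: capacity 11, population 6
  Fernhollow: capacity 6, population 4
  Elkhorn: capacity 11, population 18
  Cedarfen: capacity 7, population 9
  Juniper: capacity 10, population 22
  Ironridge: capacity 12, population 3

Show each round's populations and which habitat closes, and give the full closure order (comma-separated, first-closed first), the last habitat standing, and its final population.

Closure order: Dunmere, Juniper, Elkhorn, Cedarfen, Fernhollow, Hollowpine
Last habitat: Ironridge with 83 animals

Round 1: Cedarfen=9 Dunmere=21 Elkhorn=18 Fernhollow=4 Hollowpine=6 Ironridge=3 Juniper=22 → close Dunmere (overflow 16)
  21÷6 = 3 each, +1 to first 3
Round 2: Cedarfen=13 Elkhorn=22 Fernhollow=8 Hollowpine=9 Ironridge=6 Juniper=25 → close Juniper (overflow 15)
  25÷5 = 5 each, +1 to first 0
Round 3: Cedarfen=18 Elkhorn=27 Fernhollow=13 Hollowpine=14 Ironridge=11 → close Elkhorn (overflow 16)
  27÷4 = 6 each, +1 to first 3
Round 4: Cedarfen=25 Fernhollow=20 Hollowpine=21 Ironridge=17 → close Cedarfen (overflow 18)
  25÷3 = 8 each, +1 to first 1
Round 5: Fernhollow=29 Hollowpine=29 Ironridge=25 → close Fernhollow (overflow 23)
  29÷2 = 14 each, +1 to first 1
Round 6: Hollowpine=44 Ironridge=39 → close Hollowpine (overflow 33)
  44÷1 = 44 each, +1 to first 0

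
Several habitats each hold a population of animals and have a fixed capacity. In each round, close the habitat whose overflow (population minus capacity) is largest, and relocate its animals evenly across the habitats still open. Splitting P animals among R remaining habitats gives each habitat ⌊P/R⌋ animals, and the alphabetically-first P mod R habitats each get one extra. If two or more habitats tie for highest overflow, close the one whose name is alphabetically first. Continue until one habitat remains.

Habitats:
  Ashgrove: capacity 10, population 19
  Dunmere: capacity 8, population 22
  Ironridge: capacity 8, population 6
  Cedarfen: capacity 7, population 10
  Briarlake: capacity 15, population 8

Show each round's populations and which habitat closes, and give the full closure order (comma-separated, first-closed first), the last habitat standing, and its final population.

Round 1: Ashgrove=19 Briarlake=8 Cedarfen=10 Dunmere=22 Ironridge=6 → close Dunmere (overflow 14)
  22÷4 = 5 each, +1 to first 2
Round 2: Ashgrove=25 Briarlake=14 Cedarfen=15 Ironridge=11 → close Ashgrove (overflow 15)
  25÷3 = 8 each, +1 to first 1
Round 3: Briarlake=23 Cedarfen=23 Ironridge=19 → close Cedarfen (overflow 16)
  23÷2 = 11 each, +1 to first 1
Round 4: Briarlake=35 Ironridge=30 → close Ironridge (overflow 22)
  30÷1 = 30 each, +1 to first 0

Closure order: Dunmere, Ashgrove, Cedarfen, Ironridge
Last habitat: Briarlake with 65 animals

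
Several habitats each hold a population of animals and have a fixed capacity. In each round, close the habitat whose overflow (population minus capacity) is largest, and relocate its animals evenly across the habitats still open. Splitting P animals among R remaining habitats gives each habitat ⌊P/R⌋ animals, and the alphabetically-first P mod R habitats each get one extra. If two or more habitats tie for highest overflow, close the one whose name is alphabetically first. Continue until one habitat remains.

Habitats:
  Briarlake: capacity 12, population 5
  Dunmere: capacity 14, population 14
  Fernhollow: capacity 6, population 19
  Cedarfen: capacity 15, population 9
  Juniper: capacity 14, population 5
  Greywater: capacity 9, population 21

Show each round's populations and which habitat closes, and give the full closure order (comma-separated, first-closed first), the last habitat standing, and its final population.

Closure order: Fernhollow, Greywater, Dunmere, Briarlake, Cedarfen
Last habitat: Juniper with 73 animals

Round 1: Briarlake=5 Cedarfen=9 Dunmere=14 Fernhollow=19 Greywater=21 Juniper=5 → close Fernhollow (overflow 13)
  19÷5 = 3 each, +1 to first 4
Round 2: Briarlake=9 Cedarfen=13 Dunmere=18 Greywater=25 Juniper=8 → close Greywater (overflow 16)
  25÷4 = 6 each, +1 to first 1
Round 3: Briarlake=16 Cedarfen=19 Dunmere=24 Juniper=14 → close Dunmere (overflow 10)
  24÷3 = 8 each, +1 to first 0
Round 4: Briarlake=24 Cedarfen=27 Juniper=22 → close Briarlake (overflow 12)
  24÷2 = 12 each, +1 to first 0
Round 5: Cedarfen=39 Juniper=34 → close Cedarfen (overflow 24)
  39÷1 = 39 each, +1 to first 0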